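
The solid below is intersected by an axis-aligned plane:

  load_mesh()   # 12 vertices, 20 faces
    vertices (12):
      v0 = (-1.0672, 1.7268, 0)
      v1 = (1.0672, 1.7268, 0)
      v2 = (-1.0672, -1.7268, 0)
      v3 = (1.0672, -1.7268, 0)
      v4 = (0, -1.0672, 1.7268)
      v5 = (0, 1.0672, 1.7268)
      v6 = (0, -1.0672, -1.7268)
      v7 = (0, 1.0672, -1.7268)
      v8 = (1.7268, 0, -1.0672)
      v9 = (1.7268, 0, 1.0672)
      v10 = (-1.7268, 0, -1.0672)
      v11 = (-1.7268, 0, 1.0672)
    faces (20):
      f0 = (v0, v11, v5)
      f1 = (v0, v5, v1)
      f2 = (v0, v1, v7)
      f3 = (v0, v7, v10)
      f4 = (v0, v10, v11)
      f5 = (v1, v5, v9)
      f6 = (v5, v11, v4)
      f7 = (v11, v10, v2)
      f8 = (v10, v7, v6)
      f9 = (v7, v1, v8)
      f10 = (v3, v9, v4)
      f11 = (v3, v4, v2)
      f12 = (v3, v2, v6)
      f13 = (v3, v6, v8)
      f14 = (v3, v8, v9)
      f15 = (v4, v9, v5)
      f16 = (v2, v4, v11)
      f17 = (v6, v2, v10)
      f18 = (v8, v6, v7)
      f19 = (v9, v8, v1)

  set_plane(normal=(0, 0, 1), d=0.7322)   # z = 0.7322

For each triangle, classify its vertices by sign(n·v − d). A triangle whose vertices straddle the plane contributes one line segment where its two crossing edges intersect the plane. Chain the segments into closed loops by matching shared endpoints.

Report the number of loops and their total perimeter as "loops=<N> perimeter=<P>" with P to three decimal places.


loops=1 perimeter=9.900

Straddling triangles (10 of 20):
  (v0,v11,v5) [-++] → (-1.51975, 0.542052, 0.7322)–(-0.614684, 1.44712, 0.7322)  len=1.2800
  (v0,v5,v1) [-+-] → (-0.614684, 1.44712, 0.7322)–(0.614684, 1.44712, 0.7322)  len=1.2294
  (v0,v10,v11) [--+] → (-1.7268, 0, 0.7322)–(-1.51975, 0.542052, 0.7322)  len=0.5803
  (v1,v5,v9) [-++] → (0.614684, 1.44712, 0.7322)–(1.51975, 0.542052, 0.7322)  len=1.2800
  (v11,v10,v2) [+--] → (-1.7268, 0, 0.7322)–(-1.51975, -0.542052, 0.7322)  len=0.5803
  (v3,v9,v4) [-++] → (1.51975, -0.542052, 0.7322)–(0.614684, -1.44712, 0.7322)  len=1.2800
  (v3,v4,v2) [-+-] → (0.614684, -1.44712, 0.7322)–(-0.614684, -1.44712, 0.7322)  len=1.2294
  (v3,v8,v9) [--+] → (1.7268, 0, 0.7322)–(1.51975, -0.542052, 0.7322)  len=0.5803
  (v2,v4,v11) [-++] → (-0.614684, -1.44712, 0.7322)–(-1.51975, -0.542052, 0.7322)  len=1.2800
  (v9,v8,v1) [+--] → (1.7268, 0, 0.7322)–(1.51975, 0.542052, 0.7322)  len=0.5803

Chained into 1 loop(s):
  loop 1: 10 segments, perimeter = 9.8996
Total perimeter = 9.900


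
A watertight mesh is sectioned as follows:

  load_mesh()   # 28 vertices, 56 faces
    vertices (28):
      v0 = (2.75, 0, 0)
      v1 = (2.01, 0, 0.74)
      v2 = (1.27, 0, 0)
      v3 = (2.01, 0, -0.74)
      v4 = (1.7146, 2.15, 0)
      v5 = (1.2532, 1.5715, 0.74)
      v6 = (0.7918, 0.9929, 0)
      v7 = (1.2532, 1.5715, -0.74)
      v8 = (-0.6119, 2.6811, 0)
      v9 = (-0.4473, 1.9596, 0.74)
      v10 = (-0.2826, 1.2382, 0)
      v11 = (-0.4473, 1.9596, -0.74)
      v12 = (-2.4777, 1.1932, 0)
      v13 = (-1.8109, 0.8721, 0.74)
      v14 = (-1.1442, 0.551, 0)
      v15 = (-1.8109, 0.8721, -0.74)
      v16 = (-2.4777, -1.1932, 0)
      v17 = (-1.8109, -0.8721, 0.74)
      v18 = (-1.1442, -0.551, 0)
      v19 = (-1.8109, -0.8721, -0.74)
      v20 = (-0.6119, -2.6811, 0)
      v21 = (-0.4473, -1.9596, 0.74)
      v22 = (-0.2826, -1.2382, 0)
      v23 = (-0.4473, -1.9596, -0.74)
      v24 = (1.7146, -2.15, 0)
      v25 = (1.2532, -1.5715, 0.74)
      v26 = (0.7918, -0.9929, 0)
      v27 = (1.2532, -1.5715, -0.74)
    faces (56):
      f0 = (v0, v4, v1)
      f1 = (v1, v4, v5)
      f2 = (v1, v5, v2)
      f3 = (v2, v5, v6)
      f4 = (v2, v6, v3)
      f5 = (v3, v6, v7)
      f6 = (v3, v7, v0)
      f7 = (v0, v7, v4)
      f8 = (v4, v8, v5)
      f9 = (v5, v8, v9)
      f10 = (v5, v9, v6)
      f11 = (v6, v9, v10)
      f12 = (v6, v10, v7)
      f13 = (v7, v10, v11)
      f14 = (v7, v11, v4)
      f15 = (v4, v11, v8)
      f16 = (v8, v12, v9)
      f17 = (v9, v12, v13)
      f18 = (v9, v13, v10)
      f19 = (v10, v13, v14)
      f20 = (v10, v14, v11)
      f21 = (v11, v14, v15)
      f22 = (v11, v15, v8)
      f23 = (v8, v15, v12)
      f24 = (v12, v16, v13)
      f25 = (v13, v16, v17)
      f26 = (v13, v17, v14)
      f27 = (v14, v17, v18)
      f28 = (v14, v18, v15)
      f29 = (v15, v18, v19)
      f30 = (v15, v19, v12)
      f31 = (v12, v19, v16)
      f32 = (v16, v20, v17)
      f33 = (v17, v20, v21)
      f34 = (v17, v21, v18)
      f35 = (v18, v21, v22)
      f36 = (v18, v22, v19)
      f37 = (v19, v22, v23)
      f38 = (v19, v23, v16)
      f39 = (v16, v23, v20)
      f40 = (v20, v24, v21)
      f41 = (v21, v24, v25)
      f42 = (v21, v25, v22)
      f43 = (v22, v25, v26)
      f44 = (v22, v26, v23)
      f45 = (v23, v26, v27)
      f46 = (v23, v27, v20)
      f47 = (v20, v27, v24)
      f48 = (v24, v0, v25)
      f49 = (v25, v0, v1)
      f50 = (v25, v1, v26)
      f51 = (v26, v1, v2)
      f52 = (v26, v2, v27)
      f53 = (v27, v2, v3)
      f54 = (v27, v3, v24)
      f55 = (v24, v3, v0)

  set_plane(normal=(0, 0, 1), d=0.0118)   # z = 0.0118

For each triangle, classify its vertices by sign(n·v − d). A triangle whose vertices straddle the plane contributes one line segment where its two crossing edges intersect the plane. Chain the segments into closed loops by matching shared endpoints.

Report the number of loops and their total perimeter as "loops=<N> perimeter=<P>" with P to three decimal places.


loops=2 perimeter=24.419

Straddling triangles (28 of 56):
  (v0,v4,v1) [--+] → (1.71931, 2.11572, 0.0118)–(2.7382, 0, 0.0118)  len=2.3483
  (v1,v4,v5) [+-+] → (1.71931, 2.11572, 0.0118)–(1.70724, 2.14078, 0.0118)  len=0.0278
  (v1,v5,v2) [++-] → (1.26973, 0.0250591, 0.0118)–(1.2818, 0, 0.0118)  len=0.0278
  (v2,v5,v6) [-+-] → (1.26973, 0.0250591, 0.0118)–(0.799157, 1.00213, 0.0118)  len=1.0845
  (v4,v8,v5) [--+] → (-0.582159, 2.66341, 0.0118)–(1.70724, 2.14078, 0.0118)  len=2.3483
  (v5,v8,v9) [+-+] → (-0.582159, 2.66341, 0.0118)–(-0.609275, 2.66959, 0.0118)  len=0.0278
  (v5,v9,v6) [++-] → (0.772041, 1.00831, 0.0118)–(0.799157, 1.00213, 0.0118)  len=0.0278
  (v6,v9,v10) [-+-] → (0.772041, 1.00831, 0.0118)–(-0.285226, 1.2497, 0.0118)  len=1.0845
  (v8,v12,v9) [--+] → (-2.44532, 1.20542, 0.0118)–(-0.609275, 2.66959, 0.0118)  len=2.3484
  (v9,v12,v13) [+-+] → (-2.44532, 1.20542, 0.0118)–(-2.46707, 1.18808, 0.0118)  len=0.0278
  (v9,v13,v10) [++-] → (-0.30697, 1.23236, 0.0118)–(-0.285226, 1.2497, 0.0118)  len=0.0278
  (v10,v13,v14) [-+-] → (-0.30697, 1.23236, 0.0118)–(-1.15483, 0.55612, 0.0118)  len=1.0845
  (v12,v16,v13) [--+] → (-2.46707, -1.16027, 0.0118)–(-2.46707, 1.18808, 0.0118)  len=2.3483
  (v13,v16,v17) [+-+] → (-2.46707, -1.16027, 0.0118)–(-2.46707, -1.18808, 0.0118)  len=0.0278
  (v13,v17,v14) [++-] → (-1.15483, 0.528307, 0.0118)–(-1.15483, 0.55612, 0.0118)  len=0.0278
  (v14,v17,v18) [-+-] → (-1.15483, 0.528307, 0.0118)–(-1.15483, -0.55612, 0.0118)  len=1.0844
  (v16,v20,v17) [--+] → (-0.631019, -2.65225, 0.0118)–(-2.46707, -1.18808, 0.0118)  len=2.3484
  (v17,v20,v21) [+-+] → (-0.631019, -2.65225, 0.0118)–(-0.609275, -2.66959, 0.0118)  len=0.0278
  (v17,v21,v18) [++-] → (-1.13309, -0.573461, 0.0118)–(-1.15483, -0.55612, 0.0118)  len=0.0278
  (v18,v21,v22) [-+-] → (-1.13309, -0.573461, 0.0118)–(-0.285226, -1.2497, 0.0118)  len=1.0845
  (v20,v24,v21) [--+] → (1.68013, -2.14696, 0.0118)–(-0.609275, -2.66959, 0.0118)  len=2.3483
  (v21,v24,v25) [+-+] → (1.68013, -2.14696, 0.0118)–(1.70724, -2.14078, 0.0118)  len=0.0278
  (v21,v25,v22) [++-] → (-0.25811, -1.24351, 0.0118)–(-0.285226, -1.2497, 0.0118)  len=0.0278
  (v22,v25,v26) [-+-] → (-0.25811, -1.24351, 0.0118)–(0.799157, -1.00213, 0.0118)  len=1.0845
  (v24,v0,v25) [--+] → (2.72613, -0.0250591, 0.0118)–(1.70724, -2.14078, 0.0118)  len=2.3483
  (v25,v0,v1) [+-+] → (2.72613, -0.0250591, 0.0118)–(2.7382, 0, 0.0118)  len=0.0278
  (v25,v1,v26) [++-] → (0.811225, -0.977067, 0.0118)–(0.799157, -1.00213, 0.0118)  len=0.0278
  (v26,v1,v2) [-+-] → (0.811225, -0.977067, 0.0118)–(1.2818, 0, 0.0118)  len=1.0845

Chained into 2 loop(s):
  loop 1: 14 segments, perimeter = 16.6329
  loop 2: 14 segments, perimeter = 7.7861
Total perimeter = 24.419


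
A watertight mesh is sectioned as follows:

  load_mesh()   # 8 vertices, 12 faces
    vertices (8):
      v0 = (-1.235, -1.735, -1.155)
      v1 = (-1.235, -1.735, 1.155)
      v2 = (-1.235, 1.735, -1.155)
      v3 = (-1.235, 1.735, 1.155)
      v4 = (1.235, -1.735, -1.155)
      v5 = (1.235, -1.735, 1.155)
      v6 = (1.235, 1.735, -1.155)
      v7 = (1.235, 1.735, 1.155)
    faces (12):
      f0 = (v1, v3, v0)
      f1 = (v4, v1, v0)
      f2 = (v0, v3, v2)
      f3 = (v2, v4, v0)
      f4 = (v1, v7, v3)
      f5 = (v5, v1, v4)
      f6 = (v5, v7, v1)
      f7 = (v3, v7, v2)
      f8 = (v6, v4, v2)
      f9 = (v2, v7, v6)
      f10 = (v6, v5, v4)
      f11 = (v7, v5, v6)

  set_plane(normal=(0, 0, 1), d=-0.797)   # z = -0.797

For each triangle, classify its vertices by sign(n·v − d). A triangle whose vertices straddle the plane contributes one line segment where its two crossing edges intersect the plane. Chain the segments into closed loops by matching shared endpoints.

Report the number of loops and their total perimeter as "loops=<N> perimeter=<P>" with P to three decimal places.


loops=1 perimeter=11.880

Straddling triangles (8 of 12):
  (v1,v3,v0) [++-] → (-1.235, -1.19723, -0.797)–(-1.235, -1.735, -0.797)  len=0.5378
  (v4,v1,v0) [-+-] → (0.852203, -1.735, -0.797)–(-1.235, -1.735, -0.797)  len=2.0872
  (v0,v3,v2) [-+-] → (-1.235, -1.19723, -0.797)–(-1.235, 1.735, -0.797)  len=2.9322
  (v5,v1,v4) [++-] → (0.852203, -1.735, -0.797)–(1.235, -1.735, -0.797)  len=0.3828
  (v3,v7,v2) [++-] → (-0.852203, 1.735, -0.797)–(-1.235, 1.735, -0.797)  len=0.3828
  (v2,v7,v6) [-+-] → (-0.852203, 1.735, -0.797)–(1.235, 1.735, -0.797)  len=2.0872
  (v6,v5,v4) [-+-] → (1.235, 1.19723, -0.797)–(1.235, -1.735, -0.797)  len=2.9322
  (v7,v5,v6) [++-] → (1.235, 1.19723, -0.797)–(1.235, 1.735, -0.797)  len=0.5378

Chained into 1 loop(s):
  loop 1: 8 segments, perimeter = 11.8800
Total perimeter = 11.880


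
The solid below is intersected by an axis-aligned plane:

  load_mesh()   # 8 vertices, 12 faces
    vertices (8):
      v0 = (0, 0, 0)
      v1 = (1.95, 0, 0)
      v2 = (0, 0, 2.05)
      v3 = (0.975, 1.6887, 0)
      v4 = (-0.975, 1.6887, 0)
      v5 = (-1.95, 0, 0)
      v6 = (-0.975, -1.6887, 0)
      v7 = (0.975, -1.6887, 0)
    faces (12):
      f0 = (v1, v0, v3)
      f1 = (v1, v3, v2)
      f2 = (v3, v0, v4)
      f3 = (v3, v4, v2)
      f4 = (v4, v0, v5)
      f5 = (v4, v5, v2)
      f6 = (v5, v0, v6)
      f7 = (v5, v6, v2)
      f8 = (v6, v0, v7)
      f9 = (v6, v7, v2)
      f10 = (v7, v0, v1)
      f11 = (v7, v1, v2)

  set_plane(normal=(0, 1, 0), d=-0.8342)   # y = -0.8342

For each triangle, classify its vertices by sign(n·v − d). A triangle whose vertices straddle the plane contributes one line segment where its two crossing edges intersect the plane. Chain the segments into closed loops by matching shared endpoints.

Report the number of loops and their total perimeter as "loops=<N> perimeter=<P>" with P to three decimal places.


Straddling triangles (6 of 12):
  (v5,v0,v6) [++-] → (-0.48164, -0.8342, 0)–(-1.46836, -0.8342, 0)  len=0.9867
  (v5,v6,v2) [+-+] → (-1.46836, -0.8342, 0)–(-0.48164, -0.8342, 1.03732)  len=1.4317
  (v6,v0,v7) [-+-] → (-0.48164, -0.8342, 0)–(0.48164, -0.8342, 0)  len=0.9633
  (v6,v7,v2) [--+] → (0.48164, -0.8342, 1.03732)–(-0.48164, -0.8342, 1.03732)  len=0.9633
  (v7,v0,v1) [-++] → (0.48164, -0.8342, 0)–(1.46836, -0.8342, 0)  len=0.9867
  (v7,v1,v2) [-++] → (1.46836, -0.8342, 0)–(0.48164, -0.8342, 1.03732)  len=1.4317

Chained into 1 loop(s):
  loop 1: 6 segments, perimeter = 6.7633
Total perimeter = 6.763

loops=1 perimeter=6.763


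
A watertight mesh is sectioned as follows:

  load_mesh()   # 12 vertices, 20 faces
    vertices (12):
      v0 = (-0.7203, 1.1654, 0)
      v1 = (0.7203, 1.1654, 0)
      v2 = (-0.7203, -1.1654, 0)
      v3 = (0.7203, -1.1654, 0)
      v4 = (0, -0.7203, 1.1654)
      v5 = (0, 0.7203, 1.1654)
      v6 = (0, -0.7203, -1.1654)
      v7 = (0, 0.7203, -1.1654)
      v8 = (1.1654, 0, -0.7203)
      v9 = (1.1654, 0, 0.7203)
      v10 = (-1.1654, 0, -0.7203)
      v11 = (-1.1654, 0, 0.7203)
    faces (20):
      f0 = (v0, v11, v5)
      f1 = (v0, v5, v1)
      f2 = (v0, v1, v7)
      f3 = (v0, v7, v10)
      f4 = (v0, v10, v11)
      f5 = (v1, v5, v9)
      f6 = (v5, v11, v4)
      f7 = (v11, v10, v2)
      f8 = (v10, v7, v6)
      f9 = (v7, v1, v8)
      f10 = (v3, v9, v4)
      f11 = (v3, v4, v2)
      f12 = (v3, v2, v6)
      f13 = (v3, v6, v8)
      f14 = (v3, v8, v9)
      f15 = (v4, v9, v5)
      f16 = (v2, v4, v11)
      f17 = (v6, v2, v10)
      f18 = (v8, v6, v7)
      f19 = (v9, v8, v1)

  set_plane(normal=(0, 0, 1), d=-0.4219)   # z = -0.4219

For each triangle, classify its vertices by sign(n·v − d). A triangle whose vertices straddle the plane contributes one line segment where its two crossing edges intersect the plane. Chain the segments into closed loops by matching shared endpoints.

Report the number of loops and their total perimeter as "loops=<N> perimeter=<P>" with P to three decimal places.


Straddling triangles (10 of 20):
  (v0,v1,v7) [++-] → (0.459536, 1.00426, -0.4219)–(-0.459536, 1.00426, -0.4219)  len=0.9191
  (v0,v7,v10) [+--] → (-0.459536, 1.00426, -0.4219)–(-0.981008, 0.482792, -0.4219)  len=0.7375
  (v0,v10,v11) [+-+] → (-0.981008, 0.482792, -0.4219)–(-1.1654, 0, -0.4219)  len=0.5168
  (v11,v10,v2) [+-+] → (-1.1654, 0, -0.4219)–(-0.981008, -0.482792, -0.4219)  len=0.5168
  (v7,v1,v8) [-+-] → (0.459536, 1.00426, -0.4219)–(0.981008, 0.482792, -0.4219)  len=0.7375
  (v3,v2,v6) [++-] → (-0.459536, -1.00426, -0.4219)–(0.459536, -1.00426, -0.4219)  len=0.9191
  (v3,v6,v8) [+--] → (0.459536, -1.00426, -0.4219)–(0.981008, -0.482792, -0.4219)  len=0.7375
  (v3,v8,v9) [+-+] → (0.981008, -0.482792, -0.4219)–(1.1654, 0, -0.4219)  len=0.5168
  (v6,v2,v10) [-+-] → (-0.459536, -1.00426, -0.4219)–(-0.981008, -0.482792, -0.4219)  len=0.7375
  (v9,v8,v1) [+-+] → (1.1654, 0, -0.4219)–(0.981008, 0.482792, -0.4219)  len=0.5168

Chained into 1 loop(s):
  loop 1: 10 segments, perimeter = 6.8553
Total perimeter = 6.855

loops=1 perimeter=6.855


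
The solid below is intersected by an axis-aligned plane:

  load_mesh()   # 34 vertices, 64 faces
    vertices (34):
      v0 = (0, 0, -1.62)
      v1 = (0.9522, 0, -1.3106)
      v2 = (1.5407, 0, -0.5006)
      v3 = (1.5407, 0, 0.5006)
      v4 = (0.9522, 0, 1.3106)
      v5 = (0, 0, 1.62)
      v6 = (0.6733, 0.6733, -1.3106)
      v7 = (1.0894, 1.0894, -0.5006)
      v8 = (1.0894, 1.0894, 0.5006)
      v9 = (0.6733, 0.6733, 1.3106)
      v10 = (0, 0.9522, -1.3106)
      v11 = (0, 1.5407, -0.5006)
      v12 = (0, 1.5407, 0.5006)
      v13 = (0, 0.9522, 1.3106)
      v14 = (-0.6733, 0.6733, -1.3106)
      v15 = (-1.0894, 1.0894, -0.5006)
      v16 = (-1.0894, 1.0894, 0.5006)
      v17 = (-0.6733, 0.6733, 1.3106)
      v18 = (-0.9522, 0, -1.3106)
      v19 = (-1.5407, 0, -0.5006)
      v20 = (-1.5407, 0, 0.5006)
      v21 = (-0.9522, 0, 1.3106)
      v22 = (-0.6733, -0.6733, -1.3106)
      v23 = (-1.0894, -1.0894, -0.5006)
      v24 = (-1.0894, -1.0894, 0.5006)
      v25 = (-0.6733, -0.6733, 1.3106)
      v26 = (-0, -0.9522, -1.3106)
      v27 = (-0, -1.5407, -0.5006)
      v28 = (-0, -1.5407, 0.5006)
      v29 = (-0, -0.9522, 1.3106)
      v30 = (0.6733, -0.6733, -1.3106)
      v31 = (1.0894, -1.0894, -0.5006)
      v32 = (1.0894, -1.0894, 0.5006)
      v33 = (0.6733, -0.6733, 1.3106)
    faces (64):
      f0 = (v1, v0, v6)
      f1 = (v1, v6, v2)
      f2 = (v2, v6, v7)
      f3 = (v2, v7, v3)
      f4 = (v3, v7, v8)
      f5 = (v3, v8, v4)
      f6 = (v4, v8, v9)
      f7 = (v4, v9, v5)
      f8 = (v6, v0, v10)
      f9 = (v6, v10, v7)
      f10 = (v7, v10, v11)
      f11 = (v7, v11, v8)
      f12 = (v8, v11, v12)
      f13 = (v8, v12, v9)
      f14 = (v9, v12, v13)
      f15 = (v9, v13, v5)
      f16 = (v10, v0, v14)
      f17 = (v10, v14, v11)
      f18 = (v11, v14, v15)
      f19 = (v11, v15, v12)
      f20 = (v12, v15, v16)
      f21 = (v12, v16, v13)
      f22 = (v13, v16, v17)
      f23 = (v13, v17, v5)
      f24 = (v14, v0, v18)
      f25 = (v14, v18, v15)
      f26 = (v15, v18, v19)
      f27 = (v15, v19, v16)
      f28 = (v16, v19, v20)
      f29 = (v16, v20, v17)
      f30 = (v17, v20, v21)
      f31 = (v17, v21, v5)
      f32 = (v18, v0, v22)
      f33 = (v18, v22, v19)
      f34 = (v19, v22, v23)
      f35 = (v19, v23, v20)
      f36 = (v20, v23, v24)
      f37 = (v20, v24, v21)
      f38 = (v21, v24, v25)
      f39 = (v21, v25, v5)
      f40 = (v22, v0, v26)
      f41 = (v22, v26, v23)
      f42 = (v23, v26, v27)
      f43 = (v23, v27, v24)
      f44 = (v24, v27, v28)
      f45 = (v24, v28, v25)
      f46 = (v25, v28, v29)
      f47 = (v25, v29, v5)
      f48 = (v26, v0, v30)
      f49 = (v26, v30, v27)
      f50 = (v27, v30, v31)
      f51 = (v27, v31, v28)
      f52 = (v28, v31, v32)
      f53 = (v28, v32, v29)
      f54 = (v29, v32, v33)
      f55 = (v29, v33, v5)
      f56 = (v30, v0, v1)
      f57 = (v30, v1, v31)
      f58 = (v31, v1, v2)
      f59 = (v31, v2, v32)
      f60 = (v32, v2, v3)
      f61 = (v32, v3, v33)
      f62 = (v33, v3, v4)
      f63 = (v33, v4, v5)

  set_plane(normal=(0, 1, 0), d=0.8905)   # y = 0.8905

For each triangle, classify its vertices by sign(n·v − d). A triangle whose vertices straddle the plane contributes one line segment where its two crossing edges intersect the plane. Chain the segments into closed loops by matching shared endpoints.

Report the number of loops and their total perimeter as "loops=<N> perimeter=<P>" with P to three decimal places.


Straddling triangles (20 of 64):
  (v2,v6,v7) [--+] → (0.8905, 0.8905, -0.887788)–(1.1718, 0.8905, -0.5006)  len=0.4786
  (v2,v7,v3) [-+-] → (1.1718, 0.8905, -0.5006)–(1.1718, 0.8905, -0.317803)  len=0.1828
  (v3,v7,v8) [-++] → (1.1718, 0.8905, -0.317803)–(1.1718, 0.8905, 0.5006)  len=0.8184
  (v3,v8,v4) [-+-] → (1.1718, 0.8905, 0.5006)–(1.06435, 0.8905, 0.648488)  len=0.1828
  (v4,v8,v9) [-+-] → (1.06435, 0.8905, 0.648488)–(0.8905, 0.8905, 0.887788)  len=0.2958
  (v6,v0,v10) [--+] → (0, 0.8905, -1.33065)–(0.148952, 0.8905, -1.3106)  len=0.1503
  (v6,v10,v7) [-++] → (0.148952, 0.8905, -1.3106)–(0.8905, 0.8905, -0.887788)  len=0.8536
  (v8,v12,v9) [++-] → (0.504703, 0.8905, 1.10777)–(0.8905, 0.8905, 0.887788)  len=0.4441
  (v9,v12,v13) [-++] → (0.504703, 0.8905, 1.10777)–(0.148952, 0.8905, 1.3106)  len=0.4095
  (v9,v13,v5) [-+-] → (0.148952, 0.8905, 1.3106)–(0, 0.8905, 1.33065)  len=0.1503
  (v10,v0,v14) [+--] → (0, 0.8905, -1.33065)–(-0.148952, 0.8905, -1.3106)  len=0.1503
  (v10,v14,v11) [+-+] → (-0.148952, 0.8905, -1.3106)–(-0.504703, 0.8905, -1.10777)  len=0.4095
  (v11,v14,v15) [+-+] → (-0.504703, 0.8905, -1.10777)–(-0.8905, 0.8905, -0.887788)  len=0.4441
  (v13,v16,v17) [++-] → (-0.8905, 0.8905, 0.887788)–(-0.148952, 0.8905, 1.3106)  len=0.8536
  (v13,v17,v5) [+--] → (-0.148952, 0.8905, 1.3106)–(0, 0.8905, 1.33065)  len=0.1503
  (v14,v18,v15) [--+] → (-1.06435, 0.8905, -0.648488)–(-0.8905, 0.8905, -0.887788)  len=0.2958
  (v15,v18,v19) [+--] → (-1.06435, 0.8905, -0.648488)–(-1.1718, 0.8905, -0.5006)  len=0.1828
  (v15,v19,v16) [+-+] → (-1.1718, 0.8905, -0.5006)–(-1.1718, 0.8905, 0.317803)  len=0.8184
  (v16,v19,v20) [+--] → (-1.1718, 0.8905, 0.317803)–(-1.1718, 0.8905, 0.5006)  len=0.1828
  (v16,v20,v17) [+--] → (-1.1718, 0.8905, 0.5006)–(-0.8905, 0.8905, 0.887788)  len=0.4786

Chained into 1 loop(s):
  loop 1: 20 segments, perimeter = 7.9324
Total perimeter = 7.932

loops=1 perimeter=7.932


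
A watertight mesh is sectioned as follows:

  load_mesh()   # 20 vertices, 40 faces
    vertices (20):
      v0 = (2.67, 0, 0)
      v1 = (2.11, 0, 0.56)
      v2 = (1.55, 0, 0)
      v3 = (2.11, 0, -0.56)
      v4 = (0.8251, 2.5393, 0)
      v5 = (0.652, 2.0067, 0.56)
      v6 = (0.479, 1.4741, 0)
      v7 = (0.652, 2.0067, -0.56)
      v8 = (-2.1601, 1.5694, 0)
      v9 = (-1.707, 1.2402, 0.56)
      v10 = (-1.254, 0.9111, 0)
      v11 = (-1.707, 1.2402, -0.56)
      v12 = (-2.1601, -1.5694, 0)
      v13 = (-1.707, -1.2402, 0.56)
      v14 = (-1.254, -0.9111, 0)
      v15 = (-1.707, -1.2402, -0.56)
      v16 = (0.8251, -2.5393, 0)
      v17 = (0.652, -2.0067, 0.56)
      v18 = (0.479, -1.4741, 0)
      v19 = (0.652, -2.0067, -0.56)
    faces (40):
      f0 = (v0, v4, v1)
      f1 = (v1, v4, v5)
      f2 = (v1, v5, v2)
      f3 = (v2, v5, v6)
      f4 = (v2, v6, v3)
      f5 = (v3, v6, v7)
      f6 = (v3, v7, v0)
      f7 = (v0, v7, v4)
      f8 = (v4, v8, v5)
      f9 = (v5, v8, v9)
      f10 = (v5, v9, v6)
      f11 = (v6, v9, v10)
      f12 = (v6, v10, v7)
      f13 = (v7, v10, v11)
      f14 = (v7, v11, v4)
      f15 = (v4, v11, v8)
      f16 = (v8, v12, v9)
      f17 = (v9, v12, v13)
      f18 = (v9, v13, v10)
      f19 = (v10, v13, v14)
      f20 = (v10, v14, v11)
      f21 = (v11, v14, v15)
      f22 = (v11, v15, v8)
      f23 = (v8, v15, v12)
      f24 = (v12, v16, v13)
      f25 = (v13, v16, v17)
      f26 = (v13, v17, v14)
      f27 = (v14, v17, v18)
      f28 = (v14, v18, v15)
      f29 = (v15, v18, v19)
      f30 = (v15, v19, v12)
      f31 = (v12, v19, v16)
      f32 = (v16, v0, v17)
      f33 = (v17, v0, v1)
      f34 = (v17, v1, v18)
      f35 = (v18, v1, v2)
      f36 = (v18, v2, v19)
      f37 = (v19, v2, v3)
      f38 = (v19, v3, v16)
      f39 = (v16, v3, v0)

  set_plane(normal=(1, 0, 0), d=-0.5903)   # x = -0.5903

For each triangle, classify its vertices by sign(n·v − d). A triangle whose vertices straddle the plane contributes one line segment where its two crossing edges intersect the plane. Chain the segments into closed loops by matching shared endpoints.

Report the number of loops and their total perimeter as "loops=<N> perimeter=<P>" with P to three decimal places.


loops=2 perimeter=5.882

Straddling triangles (16 of 40):
  (v4,v8,v5) [+-+] → (-0.5903, 2.07943, 0)–(-0.5903, 1.81351, 0.312609)  len=0.4104
  (v5,v8,v9) [+--] → (-0.5903, 1.81351, 0.312609)–(-0.5903, 1.60304, 0.56)  len=0.3248
  (v5,v9,v6) [+-+] → (-0.5903, 1.60304, 0.56)–(-0.5903, 1.35969, 0.273929)  len=0.3756
  (v6,v9,v10) [+--] → (-0.5903, 1.35969, 0.273929)–(-0.5903, 1.12672, 0)  len=0.3596
  (v6,v10,v7) [+-+] → (-0.5903, 1.12672, 0)–(-0.5903, 1.29261, -0.195001)  len=0.2560
  (v7,v10,v11) [+--] → (-0.5903, 1.29261, -0.195001)–(-0.5903, 1.60304, -0.56)  len=0.4792
  (v7,v11,v4) [+-+] → (-0.5903, 1.60304, -0.56)–(-0.5903, 1.81313, -0.31303)  len=0.3242
  (v4,v11,v8) [+--] → (-0.5903, 1.81313, -0.31303)–(-0.5903, 2.07943, 0)  len=0.4110
  (v12,v16,v13) [-+-] → (-0.5903, -2.07943, 0)–(-0.5903, -1.81313, 0.31303)  len=0.4110
  (v13,v16,v17) [-++] → (-0.5903, -1.81313, 0.31303)–(-0.5903, -1.60304, 0.56)  len=0.3242
  (v13,v17,v14) [-+-] → (-0.5903, -1.60304, 0.56)–(-0.5903, -1.29261, 0.195001)  len=0.4792
  (v14,v17,v18) [-++] → (-0.5903, -1.29261, 0.195001)–(-0.5903, -1.12672, 0)  len=0.2560
  (v14,v18,v15) [-+-] → (-0.5903, -1.12672, 0)–(-0.5903, -1.35969, -0.273929)  len=0.3596
  (v15,v18,v19) [-++] → (-0.5903, -1.35969, -0.273929)–(-0.5903, -1.60304, -0.56)  len=0.3756
  (v15,v19,v12) [-+-] → (-0.5903, -1.60304, -0.56)–(-0.5903, -1.81351, -0.312609)  len=0.3248
  (v12,v19,v16) [-++] → (-0.5903, -1.81351, -0.312609)–(-0.5903, -2.07943, 0)  len=0.4104

Chained into 2 loop(s):
  loop 1: 8 segments, perimeter = 2.9408
  loop 2: 8 segments, perimeter = 2.9408
Total perimeter = 5.882


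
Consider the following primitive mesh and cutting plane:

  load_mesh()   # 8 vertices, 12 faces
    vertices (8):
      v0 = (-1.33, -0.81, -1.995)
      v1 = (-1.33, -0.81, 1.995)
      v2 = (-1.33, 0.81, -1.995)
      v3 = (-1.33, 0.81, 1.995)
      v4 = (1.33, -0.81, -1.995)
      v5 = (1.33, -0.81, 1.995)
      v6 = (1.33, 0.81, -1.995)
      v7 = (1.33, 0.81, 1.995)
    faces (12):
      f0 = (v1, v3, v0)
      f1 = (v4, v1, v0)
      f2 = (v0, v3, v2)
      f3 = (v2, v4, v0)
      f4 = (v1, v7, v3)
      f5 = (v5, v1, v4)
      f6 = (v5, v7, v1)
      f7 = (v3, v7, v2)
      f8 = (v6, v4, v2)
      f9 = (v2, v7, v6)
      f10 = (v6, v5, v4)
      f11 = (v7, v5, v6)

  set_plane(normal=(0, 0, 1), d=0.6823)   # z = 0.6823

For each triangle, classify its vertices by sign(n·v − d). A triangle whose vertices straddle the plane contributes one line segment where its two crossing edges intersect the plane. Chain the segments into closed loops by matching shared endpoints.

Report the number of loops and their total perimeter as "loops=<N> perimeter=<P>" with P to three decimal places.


Straddling triangles (8 of 12):
  (v1,v3,v0) [++-] → (-1.33, 0.277024, 0.6823)–(-1.33, -0.81, 0.6823)  len=1.0870
  (v4,v1,v0) [-+-] → (-0.454867, -0.81, 0.6823)–(-1.33, -0.81, 0.6823)  len=0.8751
  (v0,v3,v2) [-+-] → (-1.33, 0.277024, 0.6823)–(-1.33, 0.81, 0.6823)  len=0.5330
  (v5,v1,v4) [++-] → (-0.454867, -0.81, 0.6823)–(1.33, -0.81, 0.6823)  len=1.7849
  (v3,v7,v2) [++-] → (0.454867, 0.81, 0.6823)–(-1.33, 0.81, 0.6823)  len=1.7849
  (v2,v7,v6) [-+-] → (0.454867, 0.81, 0.6823)–(1.33, 0.81, 0.6823)  len=0.8751
  (v6,v5,v4) [-+-] → (1.33, -0.277024, 0.6823)–(1.33, -0.81, 0.6823)  len=0.5330
  (v7,v5,v6) [++-] → (1.33, -0.277024, 0.6823)–(1.33, 0.81, 0.6823)  len=1.0870

Chained into 1 loop(s):
  loop 1: 8 segments, perimeter = 8.5600
Total perimeter = 8.560

loops=1 perimeter=8.560


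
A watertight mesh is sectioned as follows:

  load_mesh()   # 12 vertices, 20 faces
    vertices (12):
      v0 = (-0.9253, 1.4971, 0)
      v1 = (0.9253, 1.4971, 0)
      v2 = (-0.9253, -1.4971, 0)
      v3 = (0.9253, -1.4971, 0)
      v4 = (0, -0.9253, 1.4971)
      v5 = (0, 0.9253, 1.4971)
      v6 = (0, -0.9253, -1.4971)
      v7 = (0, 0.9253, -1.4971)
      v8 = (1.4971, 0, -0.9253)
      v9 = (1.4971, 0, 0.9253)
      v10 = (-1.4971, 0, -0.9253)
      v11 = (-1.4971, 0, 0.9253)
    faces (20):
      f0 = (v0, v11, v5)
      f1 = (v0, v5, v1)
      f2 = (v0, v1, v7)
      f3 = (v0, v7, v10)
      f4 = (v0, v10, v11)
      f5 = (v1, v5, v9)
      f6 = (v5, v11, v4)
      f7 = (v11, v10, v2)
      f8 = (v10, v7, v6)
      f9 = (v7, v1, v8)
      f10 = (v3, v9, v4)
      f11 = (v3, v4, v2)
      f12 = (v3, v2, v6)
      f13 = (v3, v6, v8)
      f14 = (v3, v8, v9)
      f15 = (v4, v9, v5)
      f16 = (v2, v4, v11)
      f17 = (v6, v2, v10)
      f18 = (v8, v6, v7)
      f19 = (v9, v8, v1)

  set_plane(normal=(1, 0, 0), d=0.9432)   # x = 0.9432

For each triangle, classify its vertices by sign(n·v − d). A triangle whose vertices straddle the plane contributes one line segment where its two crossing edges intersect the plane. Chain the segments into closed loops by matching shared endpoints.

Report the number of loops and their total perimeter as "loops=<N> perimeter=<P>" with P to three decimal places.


Straddling triangles (8 of 20):
  (v1,v5,v9) [--+] → (0.9432, 0.342344, 1.13686)–(0.9432, 1.45023, 0.0289662)  len=1.5668
  (v7,v1,v8) [--+] → (0.9432, 1.45023, -0.0289662)–(0.9432, 0.342344, -1.13686)  len=1.5668
  (v3,v9,v4) [-+-] → (0.9432, -1.45023, 0.0289662)–(0.9432, -0.342344, 1.13686)  len=1.5668
  (v3,v6,v8) [--+] → (0.9432, -0.342344, -1.13686)–(0.9432, -1.45023, -0.0289662)  len=1.5668
  (v3,v8,v9) [-++] → (0.9432, -1.45023, -0.0289662)–(0.9432, -1.45023, 0.0289662)  len=0.0579
  (v4,v9,v5) [-+-] → (0.9432, -0.342344, 1.13686)–(0.9432, 0.342344, 1.13686)  len=0.6847
  (v8,v6,v7) [+--] → (0.9432, -0.342344, -1.13686)–(0.9432, 0.342344, -1.13686)  len=0.6847
  (v9,v8,v1) [++-] → (0.9432, 1.45023, -0.0289662)–(0.9432, 1.45023, 0.0289662)  len=0.0579

Chained into 1 loop(s):
  loop 1: 8 segments, perimeter = 7.7524
Total perimeter = 7.752

loops=1 perimeter=7.752


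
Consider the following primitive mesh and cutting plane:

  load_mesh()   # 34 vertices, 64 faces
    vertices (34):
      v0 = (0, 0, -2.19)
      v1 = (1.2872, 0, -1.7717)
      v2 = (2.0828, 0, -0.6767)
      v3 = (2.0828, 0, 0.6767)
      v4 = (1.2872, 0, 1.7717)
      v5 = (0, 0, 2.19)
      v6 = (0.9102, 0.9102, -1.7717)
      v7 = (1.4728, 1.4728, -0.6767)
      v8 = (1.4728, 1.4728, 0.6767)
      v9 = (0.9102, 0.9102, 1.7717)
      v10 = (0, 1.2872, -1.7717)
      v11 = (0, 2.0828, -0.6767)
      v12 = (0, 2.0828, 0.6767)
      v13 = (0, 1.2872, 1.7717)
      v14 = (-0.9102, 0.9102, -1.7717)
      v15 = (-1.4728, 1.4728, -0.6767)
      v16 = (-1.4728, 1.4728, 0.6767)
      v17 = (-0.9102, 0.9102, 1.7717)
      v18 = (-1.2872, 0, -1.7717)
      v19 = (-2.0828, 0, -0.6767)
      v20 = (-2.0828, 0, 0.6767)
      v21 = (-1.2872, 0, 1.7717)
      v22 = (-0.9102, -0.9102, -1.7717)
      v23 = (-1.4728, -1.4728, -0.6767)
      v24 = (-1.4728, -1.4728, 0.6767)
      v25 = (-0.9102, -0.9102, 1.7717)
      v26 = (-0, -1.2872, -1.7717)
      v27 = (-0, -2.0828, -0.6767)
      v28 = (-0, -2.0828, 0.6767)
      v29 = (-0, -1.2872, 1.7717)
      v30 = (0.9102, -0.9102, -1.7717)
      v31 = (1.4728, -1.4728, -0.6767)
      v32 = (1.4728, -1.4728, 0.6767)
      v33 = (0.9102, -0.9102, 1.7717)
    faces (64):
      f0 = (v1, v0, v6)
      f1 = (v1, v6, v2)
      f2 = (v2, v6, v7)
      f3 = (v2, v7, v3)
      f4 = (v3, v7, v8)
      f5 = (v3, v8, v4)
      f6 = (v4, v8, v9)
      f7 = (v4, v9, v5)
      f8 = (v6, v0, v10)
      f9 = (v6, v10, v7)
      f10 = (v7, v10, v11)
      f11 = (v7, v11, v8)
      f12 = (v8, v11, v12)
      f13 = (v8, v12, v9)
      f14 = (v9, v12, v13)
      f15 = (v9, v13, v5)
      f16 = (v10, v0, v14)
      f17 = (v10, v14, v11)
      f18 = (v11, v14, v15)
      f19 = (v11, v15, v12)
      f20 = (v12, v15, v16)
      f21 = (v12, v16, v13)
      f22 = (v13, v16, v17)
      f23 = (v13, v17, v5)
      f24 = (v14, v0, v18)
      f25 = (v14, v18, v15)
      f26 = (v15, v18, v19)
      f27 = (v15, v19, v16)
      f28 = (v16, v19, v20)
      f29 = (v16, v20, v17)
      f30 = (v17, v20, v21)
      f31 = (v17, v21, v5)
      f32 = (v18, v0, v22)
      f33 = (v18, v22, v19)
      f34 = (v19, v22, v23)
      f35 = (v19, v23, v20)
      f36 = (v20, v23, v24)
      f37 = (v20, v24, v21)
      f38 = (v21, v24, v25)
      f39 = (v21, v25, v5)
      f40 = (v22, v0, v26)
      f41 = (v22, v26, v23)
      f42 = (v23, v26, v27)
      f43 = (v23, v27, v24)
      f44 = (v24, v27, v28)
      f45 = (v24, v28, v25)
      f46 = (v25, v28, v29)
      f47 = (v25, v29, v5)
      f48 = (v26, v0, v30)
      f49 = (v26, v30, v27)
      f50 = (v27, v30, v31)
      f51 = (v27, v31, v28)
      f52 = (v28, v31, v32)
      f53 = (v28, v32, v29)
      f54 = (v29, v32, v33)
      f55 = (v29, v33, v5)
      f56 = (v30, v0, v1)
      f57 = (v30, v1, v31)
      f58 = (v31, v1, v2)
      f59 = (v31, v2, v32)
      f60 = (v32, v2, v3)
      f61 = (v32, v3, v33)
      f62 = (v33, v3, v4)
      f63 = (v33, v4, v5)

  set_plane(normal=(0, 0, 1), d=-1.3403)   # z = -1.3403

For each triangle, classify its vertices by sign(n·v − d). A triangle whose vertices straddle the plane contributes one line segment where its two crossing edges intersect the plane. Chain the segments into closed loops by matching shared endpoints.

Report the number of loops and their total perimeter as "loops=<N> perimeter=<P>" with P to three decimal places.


Straddling triangles (16 of 64):
  (v1,v6,v2) [--+] → (1.37217, 0.551606, -1.3403)–(1.60064, 0, -1.3403)  len=0.5971
  (v2,v6,v7) [+-+] → (1.37217, 0.551606, -1.3403)–(1.13185, 1.13185, -1.3403)  len=0.6280
  (v6,v10,v7) [--+] → (0.580243, 1.36032, -1.3403)–(1.13185, 1.13185, -1.3403)  len=0.5971
  (v7,v10,v11) [+-+] → (0.580243, 1.36032, -1.3403)–(0, 1.60064, -1.3403)  len=0.6280
  (v10,v14,v11) [--+] → (-0.551606, 1.37217, -1.3403)–(0, 1.60064, -1.3403)  len=0.5971
  (v11,v14,v15) [+-+] → (-0.551606, 1.37217, -1.3403)–(-1.13185, 1.13185, -1.3403)  len=0.6280
  (v14,v18,v15) [--+] → (-1.36032, 0.580243, -1.3403)–(-1.13185, 1.13185, -1.3403)  len=0.5971
  (v15,v18,v19) [+-+] → (-1.36032, 0.580243, -1.3403)–(-1.60064, 0, -1.3403)  len=0.6280
  (v18,v22,v19) [--+] → (-1.37217, -0.551606, -1.3403)–(-1.60064, 0, -1.3403)  len=0.5971
  (v19,v22,v23) [+-+] → (-1.37217, -0.551606, -1.3403)–(-1.13185, -1.13185, -1.3403)  len=0.6280
  (v22,v26,v23) [--+] → (-0.580243, -1.36032, -1.3403)–(-1.13185, -1.13185, -1.3403)  len=0.5971
  (v23,v26,v27) [+-+] → (-0.580243, -1.36032, -1.3403)–(0, -1.60064, -1.3403)  len=0.6280
  (v26,v30,v27) [--+] → (0.551606, -1.37217, -1.3403)–(0, -1.60064, -1.3403)  len=0.5971
  (v27,v30,v31) [+-+] → (0.551606, -1.37217, -1.3403)–(1.13185, -1.13185, -1.3403)  len=0.6280
  (v30,v1,v31) [--+] → (1.36032, -0.580243, -1.3403)–(1.13185, -1.13185, -1.3403)  len=0.5971
  (v31,v1,v2) [+-+] → (1.36032, -0.580243, -1.3403)–(1.60064, 0, -1.3403)  len=0.6280

Chained into 1 loop(s):
  loop 1: 16 segments, perimeter = 9.8007
Total perimeter = 9.801

loops=1 perimeter=9.801


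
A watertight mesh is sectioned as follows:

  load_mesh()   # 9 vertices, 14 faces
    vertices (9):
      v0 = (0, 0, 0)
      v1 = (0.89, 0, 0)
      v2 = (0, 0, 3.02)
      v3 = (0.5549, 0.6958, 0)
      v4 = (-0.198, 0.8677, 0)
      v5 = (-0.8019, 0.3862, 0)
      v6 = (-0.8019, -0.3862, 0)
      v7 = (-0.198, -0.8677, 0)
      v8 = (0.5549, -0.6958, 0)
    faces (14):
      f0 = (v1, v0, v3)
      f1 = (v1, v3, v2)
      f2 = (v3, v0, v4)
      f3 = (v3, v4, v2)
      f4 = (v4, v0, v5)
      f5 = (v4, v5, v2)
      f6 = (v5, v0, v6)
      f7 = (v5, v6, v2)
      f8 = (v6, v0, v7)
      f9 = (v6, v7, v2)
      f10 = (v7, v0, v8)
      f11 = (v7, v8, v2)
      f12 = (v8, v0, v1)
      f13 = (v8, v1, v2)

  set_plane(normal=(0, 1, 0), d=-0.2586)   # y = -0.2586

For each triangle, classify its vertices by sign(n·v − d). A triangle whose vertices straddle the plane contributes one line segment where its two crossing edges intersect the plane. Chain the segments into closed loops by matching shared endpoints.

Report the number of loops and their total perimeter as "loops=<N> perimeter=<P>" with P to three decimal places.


Straddling triangles (8 of 14):
  (v5,v0,v6) [++-] → (-0.536953, -0.2586, 0)–(-0.8019, -0.2586, 0)  len=0.2649
  (v5,v6,v2) [+-+] → (-0.8019, -0.2586, 0)–(-0.536953, -0.2586, 0.997804)  len=1.0324
  (v6,v0,v7) [-+-] → (-0.536953, -0.2586, 0)–(-0.0590098, -0.2586, 0)  len=0.4779
  (v6,v7,v2) [--+] → (-0.0590098, -0.2586, 2.11995)–(-0.536953, -0.2586, 0.997804)  len=1.2197
  (v7,v0,v8) [-+-] → (-0.0590098, -0.2586, 0)–(0.206233, -0.2586, 0)  len=0.2652
  (v7,v8,v2) [--+] → (0.206233, -0.2586, 1.89759)–(-0.0590098, -0.2586, 2.11995)  len=0.3461
  (v8,v0,v1) [-++] → (0.206233, -0.2586, 0)–(0.765457, -0.2586, 0)  len=0.5592
  (v8,v1,v2) [-++] → (0.765457, -0.2586, 0)–(0.206233, -0.2586, 1.89759)  len=1.9783

Chained into 1 loop(s):
  loop 1: 8 segments, perimeter = 6.1438
Total perimeter = 6.144

loops=1 perimeter=6.144


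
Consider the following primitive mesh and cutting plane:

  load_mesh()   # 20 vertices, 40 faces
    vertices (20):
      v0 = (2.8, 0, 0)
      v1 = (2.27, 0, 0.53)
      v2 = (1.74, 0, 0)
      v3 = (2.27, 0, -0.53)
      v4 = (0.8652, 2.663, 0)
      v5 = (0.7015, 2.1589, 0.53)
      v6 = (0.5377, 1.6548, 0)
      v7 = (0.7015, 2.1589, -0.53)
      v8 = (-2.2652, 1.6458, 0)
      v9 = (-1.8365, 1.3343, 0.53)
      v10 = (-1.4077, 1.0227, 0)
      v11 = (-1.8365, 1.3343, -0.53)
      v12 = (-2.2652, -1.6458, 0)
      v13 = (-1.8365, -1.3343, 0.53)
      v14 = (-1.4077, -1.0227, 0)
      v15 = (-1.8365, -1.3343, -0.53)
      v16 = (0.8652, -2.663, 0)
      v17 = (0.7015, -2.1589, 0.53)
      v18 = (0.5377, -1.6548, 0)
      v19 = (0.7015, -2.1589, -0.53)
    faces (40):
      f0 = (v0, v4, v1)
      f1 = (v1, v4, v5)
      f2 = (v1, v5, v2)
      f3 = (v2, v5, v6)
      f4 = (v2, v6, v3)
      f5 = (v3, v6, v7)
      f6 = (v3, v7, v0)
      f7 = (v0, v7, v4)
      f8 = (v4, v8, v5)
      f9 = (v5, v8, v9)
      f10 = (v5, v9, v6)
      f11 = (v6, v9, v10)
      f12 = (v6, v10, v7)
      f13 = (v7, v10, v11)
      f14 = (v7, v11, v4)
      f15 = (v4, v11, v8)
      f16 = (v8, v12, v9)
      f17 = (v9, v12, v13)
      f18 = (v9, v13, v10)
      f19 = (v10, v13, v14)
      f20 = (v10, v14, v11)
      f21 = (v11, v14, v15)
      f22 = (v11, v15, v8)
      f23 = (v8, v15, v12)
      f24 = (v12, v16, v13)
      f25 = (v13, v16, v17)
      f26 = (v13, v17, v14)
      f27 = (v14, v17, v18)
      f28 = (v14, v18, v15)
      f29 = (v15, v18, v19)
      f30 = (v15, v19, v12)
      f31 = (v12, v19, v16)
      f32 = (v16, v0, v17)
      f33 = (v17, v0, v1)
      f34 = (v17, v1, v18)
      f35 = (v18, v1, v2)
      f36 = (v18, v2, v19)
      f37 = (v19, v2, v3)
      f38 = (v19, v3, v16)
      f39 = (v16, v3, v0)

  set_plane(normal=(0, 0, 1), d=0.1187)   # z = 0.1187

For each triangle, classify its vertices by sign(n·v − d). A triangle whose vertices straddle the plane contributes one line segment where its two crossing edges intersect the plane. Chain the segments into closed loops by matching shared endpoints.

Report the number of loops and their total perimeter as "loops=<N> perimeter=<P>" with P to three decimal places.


Straddling triangles (20 of 40):
  (v0,v4,v1) [--+] → (1.17982, 2.06659, 0.1187)–(2.6813, 0, 0.1187)  len=2.5545
  (v1,v4,v5) [+-+] → (1.17982, 2.06659, 0.1187)–(0.828537, 2.5501, 0.1187)  len=0.5976
  (v1,v5,v2) [++-] → (1.50742, 0.483512, 0.1187)–(1.8587, 0, 0.1187)  len=0.5976
  (v2,v5,v6) [-+-] → (1.50742, 0.483512, 0.1187)–(0.574385, 1.7677, 0.1187)  len=1.5874
  (v4,v8,v5) [--+] → (-1.60077, 1.76072, 0.1187)–(0.828537, 2.5501, 0.1187)  len=2.5543
  (v5,v8,v9) [+-+] → (-1.60077, 1.76072, 0.1187)–(-2.16919, 1.57604, 0.1187)  len=0.5977
  (v5,v9,v6) [++-] → (0.00596879, 1.58302, 0.1187)–(0.574385, 1.7677, 0.1187)  len=0.5977
  (v6,v9,v10) [-+-] → (0.00596879, 1.58302, 0.1187)–(-1.50374, 1.09249, 0.1187)  len=1.5874
  (v8,v12,v9) [--+] → (-2.16919, -0.97837, 0.1187)–(-2.16919, 1.57604, 0.1187)  len=2.5544
  (v9,v12,v13) [+-+] → (-2.16919, -0.97837, 0.1187)–(-2.16919, -1.57604, 0.1187)  len=0.5977
  (v9,v13,v10) [++-] → (-1.50374, 0.494821, 0.1187)–(-1.50374, 1.09249, 0.1187)  len=0.5977
  (v10,v13,v14) [-+-] → (-1.50374, 0.494821, 0.1187)–(-1.50374, -1.09249, 0.1187)  len=1.5873
  (v12,v16,v13) [--+] → (0.260121, -2.36542, 0.1187)–(-2.16919, -1.57604, 0.1187)  len=2.5543
  (v13,v16,v17) [+-+] → (0.260121, -2.36542, 0.1187)–(0.828537, -2.5501, 0.1187)  len=0.5977
  (v13,v17,v14) [++-] → (-0.935319, -1.27717, 0.1187)–(-1.50374, -1.09249, 0.1187)  len=0.5977
  (v14,v17,v18) [-+-] → (-0.935319, -1.27717, 0.1187)–(0.574385, -1.7677, 0.1187)  len=1.5874
  (v16,v0,v17) [--+] → (2.33002, -0.483512, 0.1187)–(0.828537, -2.5501, 0.1187)  len=2.5545
  (v17,v0,v1) [+-+] → (2.33002, -0.483512, 0.1187)–(2.6813, 0, 0.1187)  len=0.5976
  (v17,v1,v18) [++-] → (0.92567, -1.28419, 0.1187)–(0.574385, -1.7677, 0.1187)  len=0.5976
  (v18,v1,v2) [-+-] → (0.92567, -1.28419, 0.1187)–(1.8587, 0, 0.1187)  len=1.5874

Chained into 2 loop(s):
  loop 1: 10 segments, perimeter = 15.7603
  loop 2: 10 segments, perimeter = 10.9251
Total perimeter = 26.685

loops=2 perimeter=26.685


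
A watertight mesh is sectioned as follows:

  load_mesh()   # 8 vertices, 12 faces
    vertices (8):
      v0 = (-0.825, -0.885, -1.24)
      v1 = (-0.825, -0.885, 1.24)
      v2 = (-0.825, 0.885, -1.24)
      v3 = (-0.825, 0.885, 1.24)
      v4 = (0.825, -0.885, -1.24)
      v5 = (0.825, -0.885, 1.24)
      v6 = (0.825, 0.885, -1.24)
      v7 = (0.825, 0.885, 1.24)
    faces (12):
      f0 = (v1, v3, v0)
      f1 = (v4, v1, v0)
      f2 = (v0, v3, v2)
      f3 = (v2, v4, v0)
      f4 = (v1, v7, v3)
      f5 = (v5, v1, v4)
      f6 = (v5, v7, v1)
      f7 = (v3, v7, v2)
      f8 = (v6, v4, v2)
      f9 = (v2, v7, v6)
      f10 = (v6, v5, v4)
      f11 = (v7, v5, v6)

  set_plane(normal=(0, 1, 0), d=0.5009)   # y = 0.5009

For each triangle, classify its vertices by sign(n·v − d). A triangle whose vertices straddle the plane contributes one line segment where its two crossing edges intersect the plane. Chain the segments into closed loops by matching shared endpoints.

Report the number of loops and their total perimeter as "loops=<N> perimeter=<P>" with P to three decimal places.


Straddling triangles (8 of 12):
  (v1,v3,v0) [-+-] → (-0.825, 0.5009, 1.24)–(-0.825, 0.5009, 0.701826)  len=0.5382
  (v0,v3,v2) [-++] → (-0.825, 0.5009, 0.701826)–(-0.825, 0.5009, -1.24)  len=1.9418
  (v2,v4,v0) [+--] → (-0.466941, 0.5009, -1.24)–(-0.825, 0.5009, -1.24)  len=0.3581
  (v1,v7,v3) [-++] → (0.466941, 0.5009, 1.24)–(-0.825, 0.5009, 1.24)  len=1.2919
  (v5,v7,v1) [-+-] → (0.825, 0.5009, 1.24)–(0.466941, 0.5009, 1.24)  len=0.3581
  (v6,v4,v2) [+-+] → (0.825, 0.5009, -1.24)–(-0.466941, 0.5009, -1.24)  len=1.2919
  (v6,v5,v4) [+--] → (0.825, 0.5009, -0.701826)–(0.825, 0.5009, -1.24)  len=0.5382
  (v7,v5,v6) [+-+] → (0.825, 0.5009, 1.24)–(0.825, 0.5009, -0.701826)  len=1.9418

Chained into 1 loop(s):
  loop 1: 8 segments, perimeter = 8.2600
Total perimeter = 8.260

loops=1 perimeter=8.260
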